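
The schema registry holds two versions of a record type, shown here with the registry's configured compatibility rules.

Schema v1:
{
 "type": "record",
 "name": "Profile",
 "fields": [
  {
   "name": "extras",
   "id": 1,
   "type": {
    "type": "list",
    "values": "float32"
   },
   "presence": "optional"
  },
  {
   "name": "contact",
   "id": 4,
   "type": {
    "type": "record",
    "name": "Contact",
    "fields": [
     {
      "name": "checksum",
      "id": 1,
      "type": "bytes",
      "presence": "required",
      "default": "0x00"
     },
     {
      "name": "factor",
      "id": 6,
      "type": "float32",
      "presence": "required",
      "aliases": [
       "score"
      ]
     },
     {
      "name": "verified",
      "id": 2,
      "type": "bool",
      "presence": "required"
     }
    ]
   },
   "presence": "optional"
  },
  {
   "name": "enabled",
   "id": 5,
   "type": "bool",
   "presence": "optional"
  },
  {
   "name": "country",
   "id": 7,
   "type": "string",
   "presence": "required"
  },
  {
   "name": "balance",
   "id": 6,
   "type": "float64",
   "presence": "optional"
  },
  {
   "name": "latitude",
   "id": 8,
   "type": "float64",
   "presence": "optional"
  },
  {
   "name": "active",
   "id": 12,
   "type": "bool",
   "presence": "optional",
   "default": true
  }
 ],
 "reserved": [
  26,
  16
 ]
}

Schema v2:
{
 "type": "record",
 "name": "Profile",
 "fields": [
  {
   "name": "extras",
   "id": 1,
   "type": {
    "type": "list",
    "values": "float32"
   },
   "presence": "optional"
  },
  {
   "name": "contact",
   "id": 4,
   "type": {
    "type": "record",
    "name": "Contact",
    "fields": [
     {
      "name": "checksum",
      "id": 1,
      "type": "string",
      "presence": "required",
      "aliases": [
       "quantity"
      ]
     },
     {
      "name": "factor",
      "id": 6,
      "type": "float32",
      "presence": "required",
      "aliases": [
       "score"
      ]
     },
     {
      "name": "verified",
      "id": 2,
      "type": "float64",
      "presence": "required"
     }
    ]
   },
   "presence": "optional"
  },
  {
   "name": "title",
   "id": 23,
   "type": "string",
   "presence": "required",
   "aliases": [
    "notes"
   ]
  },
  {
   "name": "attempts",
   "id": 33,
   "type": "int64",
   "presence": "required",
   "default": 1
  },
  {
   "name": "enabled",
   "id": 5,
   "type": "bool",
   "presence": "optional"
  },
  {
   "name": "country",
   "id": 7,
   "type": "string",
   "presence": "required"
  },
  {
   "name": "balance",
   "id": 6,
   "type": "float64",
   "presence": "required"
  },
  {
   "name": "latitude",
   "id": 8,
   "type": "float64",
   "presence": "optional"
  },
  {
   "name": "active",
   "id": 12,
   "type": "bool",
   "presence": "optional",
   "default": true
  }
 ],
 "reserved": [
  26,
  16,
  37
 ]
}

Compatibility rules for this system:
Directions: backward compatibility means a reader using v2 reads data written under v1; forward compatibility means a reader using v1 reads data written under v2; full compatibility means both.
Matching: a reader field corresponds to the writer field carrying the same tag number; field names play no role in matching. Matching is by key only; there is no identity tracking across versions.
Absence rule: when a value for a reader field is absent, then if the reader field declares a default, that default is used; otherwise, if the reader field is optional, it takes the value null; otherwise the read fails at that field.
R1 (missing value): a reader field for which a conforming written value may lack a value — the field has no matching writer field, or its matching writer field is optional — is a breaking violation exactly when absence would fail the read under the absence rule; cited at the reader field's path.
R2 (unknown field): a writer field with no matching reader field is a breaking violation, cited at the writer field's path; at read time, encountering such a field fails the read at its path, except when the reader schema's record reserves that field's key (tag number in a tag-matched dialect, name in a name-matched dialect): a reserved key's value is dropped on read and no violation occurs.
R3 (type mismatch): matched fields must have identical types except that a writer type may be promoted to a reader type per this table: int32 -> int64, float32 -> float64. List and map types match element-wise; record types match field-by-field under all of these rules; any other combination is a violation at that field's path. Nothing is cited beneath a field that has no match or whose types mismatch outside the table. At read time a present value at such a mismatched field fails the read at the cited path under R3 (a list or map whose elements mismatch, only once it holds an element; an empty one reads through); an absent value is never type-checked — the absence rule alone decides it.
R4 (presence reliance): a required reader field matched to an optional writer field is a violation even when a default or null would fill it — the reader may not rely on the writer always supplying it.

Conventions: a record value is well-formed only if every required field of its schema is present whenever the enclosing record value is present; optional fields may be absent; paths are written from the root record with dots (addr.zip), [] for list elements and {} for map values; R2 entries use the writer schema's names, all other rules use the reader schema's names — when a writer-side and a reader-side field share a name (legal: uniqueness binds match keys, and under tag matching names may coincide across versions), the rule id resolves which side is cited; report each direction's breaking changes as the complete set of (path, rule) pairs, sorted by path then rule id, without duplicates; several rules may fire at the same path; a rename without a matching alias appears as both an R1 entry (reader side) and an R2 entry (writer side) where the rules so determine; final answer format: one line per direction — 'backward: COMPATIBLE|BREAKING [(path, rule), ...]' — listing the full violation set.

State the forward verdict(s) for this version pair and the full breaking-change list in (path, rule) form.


forward: BREAKING [(attempts, R2), (contact.checksum, R3), (contact.verified, R3), (title, R2)]

in Profile below, arrows point writer -> reader
forward pass over Profile, reader schema v1, writer schema v2:
  list<float32> -> list<float32>, writer optional: extras aligns to extras
  Contact -> Contact, writer optional: contact aligns to contact
  bool -> bool, writer optional: enabled aligns to enabled
  string -> string, writer required: country aligns to country
  float64 -> float64, writer required: balance aligns to balance
  float64 -> float64, writer optional: latitude aligns to latitude
  bool -> bool, writer optional: active aligns to active
  writer title: unknown to reader
  writer attempts: unknown to reader
  string -> bytes, writer required: contact.checksum aligns to contact.checksum
  float32 -> float32, writer required: contact.factor aligns to contact.factor
  float64 -> bool, writer required: contact.verified aligns to contact.verified
  violation R2 at attempts
  violation R3 at contact.checksum
  violation R3 at contact.verified
  violation R2 at title
  => forward: BREAKING (4)
remaining Profile differences; none change what is asked:
  field balance in record Profile: optional changed to required -> matters only for Profile's backward compatibility — outside the asked direction


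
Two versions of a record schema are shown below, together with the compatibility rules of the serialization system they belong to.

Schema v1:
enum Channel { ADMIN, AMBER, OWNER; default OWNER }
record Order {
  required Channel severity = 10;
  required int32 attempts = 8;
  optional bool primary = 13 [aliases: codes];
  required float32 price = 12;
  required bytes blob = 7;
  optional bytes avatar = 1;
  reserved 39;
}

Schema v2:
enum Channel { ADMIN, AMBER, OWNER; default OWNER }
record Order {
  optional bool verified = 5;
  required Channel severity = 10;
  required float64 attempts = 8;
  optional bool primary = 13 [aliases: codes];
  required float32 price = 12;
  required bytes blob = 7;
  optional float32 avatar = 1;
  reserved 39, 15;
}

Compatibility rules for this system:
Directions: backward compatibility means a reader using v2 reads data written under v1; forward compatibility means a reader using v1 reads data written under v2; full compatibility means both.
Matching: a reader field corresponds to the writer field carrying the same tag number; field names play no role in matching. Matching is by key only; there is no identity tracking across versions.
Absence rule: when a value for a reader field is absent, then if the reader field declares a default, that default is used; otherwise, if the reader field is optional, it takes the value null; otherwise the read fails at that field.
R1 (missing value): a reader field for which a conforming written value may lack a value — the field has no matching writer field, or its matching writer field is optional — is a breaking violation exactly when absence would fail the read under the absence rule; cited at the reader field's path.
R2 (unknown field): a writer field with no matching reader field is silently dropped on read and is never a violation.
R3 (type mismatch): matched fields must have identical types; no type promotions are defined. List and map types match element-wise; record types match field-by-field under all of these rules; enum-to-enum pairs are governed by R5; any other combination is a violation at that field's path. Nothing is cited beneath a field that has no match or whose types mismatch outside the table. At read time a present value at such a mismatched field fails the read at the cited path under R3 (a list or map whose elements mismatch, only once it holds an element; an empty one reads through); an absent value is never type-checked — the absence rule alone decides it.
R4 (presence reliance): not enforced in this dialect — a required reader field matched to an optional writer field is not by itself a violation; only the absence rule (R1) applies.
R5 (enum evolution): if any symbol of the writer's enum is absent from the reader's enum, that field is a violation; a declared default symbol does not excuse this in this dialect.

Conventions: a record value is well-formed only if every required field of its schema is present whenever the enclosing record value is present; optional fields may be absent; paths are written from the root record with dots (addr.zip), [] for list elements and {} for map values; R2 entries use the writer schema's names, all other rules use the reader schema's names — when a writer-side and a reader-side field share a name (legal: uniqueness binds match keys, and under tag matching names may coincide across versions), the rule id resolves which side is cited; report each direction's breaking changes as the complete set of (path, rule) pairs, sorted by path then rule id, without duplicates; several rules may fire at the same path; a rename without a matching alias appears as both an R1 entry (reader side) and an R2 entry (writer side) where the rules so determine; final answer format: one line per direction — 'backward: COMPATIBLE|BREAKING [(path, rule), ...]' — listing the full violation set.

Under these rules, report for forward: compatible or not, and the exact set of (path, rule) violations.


forward: BREAKING [(attempts, R3), (avatar, R3)]

the writer's type comes first in each Order pair
forward for Order (reader v1, writer v2):
  writer required, Channel -> Channel: reader severity maps from writer severity
  writer required, float64 -> int32: reader attempts maps from writer attempts
  writer optional, bool -> bool: reader primary maps from writer primary
  writer required, float32 -> float32: reader price maps from writer price
  writer required, bytes -> bytes: reader blob maps from writer blob
  writer optional, float32 -> bytes: reader avatar maps from writer avatar
  verified (writer side), unknown to reader
  breaking: (attempts, R3)
  breaking: (avatar, R3)
  forward on Order therefore BREAKING (2)
ruling out the remaining Order differences:
  added field verified to record Order: optional bool, tag 5 (in v2 it sits immediately before severity) -> inert for the asked Order verdict: nothing fires


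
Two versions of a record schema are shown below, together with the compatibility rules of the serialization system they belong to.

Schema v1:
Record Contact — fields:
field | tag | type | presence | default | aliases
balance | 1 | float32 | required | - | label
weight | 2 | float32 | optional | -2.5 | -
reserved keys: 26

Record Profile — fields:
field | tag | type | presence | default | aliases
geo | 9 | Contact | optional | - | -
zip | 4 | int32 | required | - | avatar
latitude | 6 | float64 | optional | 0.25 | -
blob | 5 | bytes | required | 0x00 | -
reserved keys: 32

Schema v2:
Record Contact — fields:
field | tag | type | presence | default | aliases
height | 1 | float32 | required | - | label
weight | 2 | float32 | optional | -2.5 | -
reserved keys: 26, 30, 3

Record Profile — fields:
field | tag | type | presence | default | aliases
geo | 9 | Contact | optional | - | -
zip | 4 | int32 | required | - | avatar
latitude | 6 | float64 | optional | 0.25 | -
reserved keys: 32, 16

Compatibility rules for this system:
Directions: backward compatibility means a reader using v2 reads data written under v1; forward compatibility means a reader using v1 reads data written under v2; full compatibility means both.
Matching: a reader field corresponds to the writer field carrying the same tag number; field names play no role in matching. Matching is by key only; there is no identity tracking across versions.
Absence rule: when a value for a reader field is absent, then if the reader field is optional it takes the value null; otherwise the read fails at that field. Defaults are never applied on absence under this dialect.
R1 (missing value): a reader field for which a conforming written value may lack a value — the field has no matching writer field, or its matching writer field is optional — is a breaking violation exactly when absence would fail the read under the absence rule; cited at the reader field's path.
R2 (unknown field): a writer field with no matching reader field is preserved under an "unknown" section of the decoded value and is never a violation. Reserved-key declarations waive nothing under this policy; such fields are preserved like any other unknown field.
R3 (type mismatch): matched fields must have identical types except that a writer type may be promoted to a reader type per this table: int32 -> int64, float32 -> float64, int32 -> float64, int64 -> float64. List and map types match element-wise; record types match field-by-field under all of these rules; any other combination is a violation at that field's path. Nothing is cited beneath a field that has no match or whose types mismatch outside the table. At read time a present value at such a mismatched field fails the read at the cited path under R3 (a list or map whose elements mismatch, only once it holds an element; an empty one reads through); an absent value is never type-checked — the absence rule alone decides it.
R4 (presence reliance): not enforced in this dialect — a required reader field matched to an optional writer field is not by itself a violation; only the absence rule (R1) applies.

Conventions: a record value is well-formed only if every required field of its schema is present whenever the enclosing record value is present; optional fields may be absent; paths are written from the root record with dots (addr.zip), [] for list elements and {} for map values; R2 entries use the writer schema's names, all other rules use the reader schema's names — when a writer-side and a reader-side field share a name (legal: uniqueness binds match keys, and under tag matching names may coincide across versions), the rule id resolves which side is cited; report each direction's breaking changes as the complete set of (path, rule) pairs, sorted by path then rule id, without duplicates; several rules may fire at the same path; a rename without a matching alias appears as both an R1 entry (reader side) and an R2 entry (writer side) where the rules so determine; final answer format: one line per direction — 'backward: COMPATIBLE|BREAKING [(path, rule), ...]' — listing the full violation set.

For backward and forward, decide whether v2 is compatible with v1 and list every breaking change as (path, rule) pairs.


backward: COMPATIBLE []; forward: BREAKING [(blob, R1)]

each type pair in Profile: writer, then reader
checking backward for Profile: reader v2 against writer v1:
  geo: paired with writer geo (Contact -> Contact; writer optional)
  zip: paired with writer zip (int32 -> int32; writer required)
  latitude: paired with writer latitude (float64 -> float64; writer optional)
  blob (writer side), unknown to reader
  geo.height: paired with writer geo.balance (float32 -> float32; writer required)
  geo.weight: paired with writer geo.weight (float32 -> float32; writer optional)
  => backward verdict for Profile: COMPATIBLE, no violations
checking forward for Profile: reader v1 against writer v2:
  geo: paired with writer geo (Contact -> Contact; writer optional)
  zip: paired with writer zip (int32 -> int32; writer required)
  latitude: paired with writer latitude (float64 -> float64; writer optional)
  blob: no writer match
  geo.balance: paired with writer geo.height (float32 -> float32; writer required)
  geo.weight: paired with writer geo.weight (float32 -> float32; writer optional)
  rule R1 violated at blob
  => forward verdict for Profile: BREAKING, 1 violation(s)


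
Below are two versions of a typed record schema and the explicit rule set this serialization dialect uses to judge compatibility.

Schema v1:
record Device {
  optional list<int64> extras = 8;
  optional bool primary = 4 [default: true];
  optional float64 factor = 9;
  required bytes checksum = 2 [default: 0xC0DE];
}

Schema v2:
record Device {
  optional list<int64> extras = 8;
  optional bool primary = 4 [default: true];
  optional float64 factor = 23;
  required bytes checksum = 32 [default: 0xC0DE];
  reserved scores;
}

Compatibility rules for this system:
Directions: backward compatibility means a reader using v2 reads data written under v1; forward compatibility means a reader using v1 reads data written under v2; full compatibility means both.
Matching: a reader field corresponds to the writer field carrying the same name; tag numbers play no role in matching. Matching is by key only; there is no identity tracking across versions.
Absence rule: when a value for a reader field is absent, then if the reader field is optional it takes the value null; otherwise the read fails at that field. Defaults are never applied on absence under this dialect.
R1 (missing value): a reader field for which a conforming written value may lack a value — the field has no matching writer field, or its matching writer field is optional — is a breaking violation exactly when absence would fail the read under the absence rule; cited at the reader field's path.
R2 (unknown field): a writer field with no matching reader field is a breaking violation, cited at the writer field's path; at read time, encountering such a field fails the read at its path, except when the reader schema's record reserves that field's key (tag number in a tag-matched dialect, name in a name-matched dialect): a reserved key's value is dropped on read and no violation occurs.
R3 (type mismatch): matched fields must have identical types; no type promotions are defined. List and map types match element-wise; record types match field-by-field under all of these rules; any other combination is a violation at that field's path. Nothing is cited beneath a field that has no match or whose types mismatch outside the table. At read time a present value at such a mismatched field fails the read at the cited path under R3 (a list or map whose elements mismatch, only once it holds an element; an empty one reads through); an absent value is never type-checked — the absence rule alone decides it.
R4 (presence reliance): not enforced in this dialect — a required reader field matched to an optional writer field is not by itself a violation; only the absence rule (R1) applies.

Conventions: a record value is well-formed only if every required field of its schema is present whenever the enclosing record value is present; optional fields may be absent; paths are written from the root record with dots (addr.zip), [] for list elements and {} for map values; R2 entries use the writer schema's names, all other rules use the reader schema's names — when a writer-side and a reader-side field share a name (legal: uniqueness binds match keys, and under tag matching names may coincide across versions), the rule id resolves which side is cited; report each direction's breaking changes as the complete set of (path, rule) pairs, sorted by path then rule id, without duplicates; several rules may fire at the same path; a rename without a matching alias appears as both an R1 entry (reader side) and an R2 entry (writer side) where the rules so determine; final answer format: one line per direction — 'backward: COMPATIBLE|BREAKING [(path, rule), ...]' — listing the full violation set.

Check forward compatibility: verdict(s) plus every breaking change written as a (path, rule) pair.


forward: COMPATIBLE []

each type pair in Device: writer, then reader
forward on Device — v1 reading data written by v2:
  extras: paired with writer extras (list<int64> -> list<int64>; writer optional)
  primary: paired with writer primary (bool -> bool; writer optional)
  factor: paired with writer factor (float64 -> float64; writer optional)
  checksum: paired with writer checksum (bytes -> bytes; writer required)
  nothing fires on Device: forward is COMPATIBLE
ruling out the remaining Device differences:
  field factor in record Device: tag 9 changed to 23 -> inert for the asked Device verdict: nothing fires
  field checksum in record Device: tag 2 changed to 32 -> inert for the asked Device verdict: nothing fires


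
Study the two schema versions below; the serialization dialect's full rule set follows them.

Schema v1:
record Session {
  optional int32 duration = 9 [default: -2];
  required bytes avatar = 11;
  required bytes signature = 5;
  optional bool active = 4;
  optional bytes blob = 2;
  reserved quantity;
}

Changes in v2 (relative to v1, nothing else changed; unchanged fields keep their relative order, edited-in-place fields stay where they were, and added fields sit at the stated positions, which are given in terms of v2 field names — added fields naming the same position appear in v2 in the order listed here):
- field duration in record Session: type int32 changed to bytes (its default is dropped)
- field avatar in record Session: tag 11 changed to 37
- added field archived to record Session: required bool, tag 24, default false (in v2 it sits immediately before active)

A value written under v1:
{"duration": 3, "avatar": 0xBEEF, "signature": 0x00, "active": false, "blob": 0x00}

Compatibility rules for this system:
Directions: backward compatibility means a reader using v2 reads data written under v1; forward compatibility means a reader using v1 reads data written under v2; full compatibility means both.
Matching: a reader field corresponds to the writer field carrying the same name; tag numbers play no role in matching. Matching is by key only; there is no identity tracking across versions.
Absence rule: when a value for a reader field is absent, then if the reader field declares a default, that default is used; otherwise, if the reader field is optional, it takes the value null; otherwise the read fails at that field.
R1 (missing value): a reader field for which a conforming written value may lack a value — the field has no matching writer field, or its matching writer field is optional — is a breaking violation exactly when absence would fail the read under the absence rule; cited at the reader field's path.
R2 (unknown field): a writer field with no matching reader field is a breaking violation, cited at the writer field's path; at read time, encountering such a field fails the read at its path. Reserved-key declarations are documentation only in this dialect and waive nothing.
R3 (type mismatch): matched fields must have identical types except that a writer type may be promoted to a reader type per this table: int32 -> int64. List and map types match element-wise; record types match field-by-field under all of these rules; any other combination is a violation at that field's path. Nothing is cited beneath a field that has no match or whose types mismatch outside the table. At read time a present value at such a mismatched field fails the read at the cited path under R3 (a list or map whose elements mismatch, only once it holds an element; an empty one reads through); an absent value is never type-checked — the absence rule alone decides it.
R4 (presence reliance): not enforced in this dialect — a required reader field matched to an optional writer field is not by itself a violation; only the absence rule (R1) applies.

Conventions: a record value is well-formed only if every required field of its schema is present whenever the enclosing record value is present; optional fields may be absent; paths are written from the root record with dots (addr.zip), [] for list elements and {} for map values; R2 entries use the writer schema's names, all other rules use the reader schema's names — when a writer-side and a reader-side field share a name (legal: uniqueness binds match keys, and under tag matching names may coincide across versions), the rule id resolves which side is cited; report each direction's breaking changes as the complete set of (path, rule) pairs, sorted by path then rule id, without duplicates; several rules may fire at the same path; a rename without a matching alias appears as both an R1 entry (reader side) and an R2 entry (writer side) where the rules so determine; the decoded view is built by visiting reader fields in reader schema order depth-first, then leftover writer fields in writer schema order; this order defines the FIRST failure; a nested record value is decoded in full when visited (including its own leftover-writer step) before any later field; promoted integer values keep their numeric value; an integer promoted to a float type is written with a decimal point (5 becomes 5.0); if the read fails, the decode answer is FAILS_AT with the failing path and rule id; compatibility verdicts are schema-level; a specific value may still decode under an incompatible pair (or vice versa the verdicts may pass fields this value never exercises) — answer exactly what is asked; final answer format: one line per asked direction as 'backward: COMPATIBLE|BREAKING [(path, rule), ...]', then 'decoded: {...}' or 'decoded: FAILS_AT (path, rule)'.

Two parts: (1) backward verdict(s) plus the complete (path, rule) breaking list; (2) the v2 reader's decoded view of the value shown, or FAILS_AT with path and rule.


arrows below run writer -> reader for Session
checking backward for Session: reader v2 against writer v1:
  duration: int32 -> bytes, writer optional; from duration
  avatar: bytes -> bytes, writer required; from avatar
  signature: bytes -> bytes, writer required; from signature
  archived has no writer counterpart
  active: bool -> bool, writer optional; from active
  blob: bytes -> bytes, writer optional; from blob
  breaking: (duration, R3)
  => backward: BREAKING (1)
decode (reader v2):
  read fails at duration under R3
  => FAILS_AT (duration, R3)
diffs on Session not affecting the asked answer:
  field avatar in record Session: tag 11 changed to 37 -> no rule fires on it in Session's dialect; the asked verdict holds
  added field archived to record Session: required bool, tag 24, default false (in v2 it sits immediately before active) -> fires only in the forward direction of Session, which is not asked here

backward: BREAKING [(duration, R3)]; decoded: FAILS_AT (duration, R3)


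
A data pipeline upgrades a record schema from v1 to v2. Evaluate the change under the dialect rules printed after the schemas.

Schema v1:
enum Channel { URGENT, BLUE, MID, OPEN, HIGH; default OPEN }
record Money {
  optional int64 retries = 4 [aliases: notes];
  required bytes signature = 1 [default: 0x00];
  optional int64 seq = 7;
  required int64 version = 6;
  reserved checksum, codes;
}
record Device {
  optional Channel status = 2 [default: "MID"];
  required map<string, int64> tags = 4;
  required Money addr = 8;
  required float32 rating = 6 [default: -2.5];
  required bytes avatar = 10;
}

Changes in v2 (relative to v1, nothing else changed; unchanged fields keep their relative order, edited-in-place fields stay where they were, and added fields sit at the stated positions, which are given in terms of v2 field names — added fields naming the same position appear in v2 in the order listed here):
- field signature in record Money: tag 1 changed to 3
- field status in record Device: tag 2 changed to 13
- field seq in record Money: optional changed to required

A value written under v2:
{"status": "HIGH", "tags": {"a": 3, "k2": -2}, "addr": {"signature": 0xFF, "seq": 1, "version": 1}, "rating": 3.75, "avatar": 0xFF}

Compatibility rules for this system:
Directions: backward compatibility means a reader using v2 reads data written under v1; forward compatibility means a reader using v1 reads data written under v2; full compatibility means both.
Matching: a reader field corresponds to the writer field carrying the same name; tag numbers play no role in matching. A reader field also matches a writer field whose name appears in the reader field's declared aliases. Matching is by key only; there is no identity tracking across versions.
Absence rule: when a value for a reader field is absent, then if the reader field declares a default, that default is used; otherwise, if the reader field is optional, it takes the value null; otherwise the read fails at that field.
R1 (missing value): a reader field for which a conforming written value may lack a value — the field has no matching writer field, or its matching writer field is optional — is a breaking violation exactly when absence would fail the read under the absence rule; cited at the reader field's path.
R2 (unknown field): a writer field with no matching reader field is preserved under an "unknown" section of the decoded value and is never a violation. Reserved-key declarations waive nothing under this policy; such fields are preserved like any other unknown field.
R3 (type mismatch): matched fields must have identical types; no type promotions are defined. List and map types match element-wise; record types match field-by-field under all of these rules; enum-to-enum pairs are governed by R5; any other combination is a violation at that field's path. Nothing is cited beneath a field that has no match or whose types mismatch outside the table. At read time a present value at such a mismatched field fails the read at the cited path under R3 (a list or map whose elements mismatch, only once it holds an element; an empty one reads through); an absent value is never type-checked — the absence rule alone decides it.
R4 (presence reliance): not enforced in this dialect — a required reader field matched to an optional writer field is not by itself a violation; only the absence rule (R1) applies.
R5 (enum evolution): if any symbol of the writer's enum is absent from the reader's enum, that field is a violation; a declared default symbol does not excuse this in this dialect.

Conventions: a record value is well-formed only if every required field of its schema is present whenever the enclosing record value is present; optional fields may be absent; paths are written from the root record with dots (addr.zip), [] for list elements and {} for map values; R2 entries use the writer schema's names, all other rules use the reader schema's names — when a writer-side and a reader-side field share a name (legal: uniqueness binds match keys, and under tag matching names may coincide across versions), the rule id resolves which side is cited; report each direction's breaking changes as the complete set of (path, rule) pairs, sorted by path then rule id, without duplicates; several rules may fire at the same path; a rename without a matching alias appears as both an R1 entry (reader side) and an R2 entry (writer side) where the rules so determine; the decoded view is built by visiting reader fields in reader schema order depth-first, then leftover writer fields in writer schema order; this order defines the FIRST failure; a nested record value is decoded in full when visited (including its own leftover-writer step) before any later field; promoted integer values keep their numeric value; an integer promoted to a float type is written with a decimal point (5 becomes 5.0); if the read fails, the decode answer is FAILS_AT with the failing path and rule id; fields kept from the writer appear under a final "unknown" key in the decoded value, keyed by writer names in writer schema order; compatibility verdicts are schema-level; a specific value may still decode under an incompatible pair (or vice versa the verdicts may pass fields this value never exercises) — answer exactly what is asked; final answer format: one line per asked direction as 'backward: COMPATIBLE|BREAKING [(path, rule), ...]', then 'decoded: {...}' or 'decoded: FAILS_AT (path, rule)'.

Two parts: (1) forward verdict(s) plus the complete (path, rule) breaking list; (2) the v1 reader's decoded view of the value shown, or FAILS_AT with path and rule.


forward: COMPATIBLE []; decoded: {"status": "HIGH", "tags": {"a": 3, "k2": -2}, "addr": {"retries": null, "signature": 0xFF, "seq": 1, "version": 1}, "rating": 3.75, "avatar": 0xFF}

each type pair in Device: writer, then reader
forward pass over Device, reader schema v1, writer schema v2:
  status <- status (Channel -> Channel, writer optional)
  tags <- tags (map<string, int64> -> map<string, int64>, writer required)
  addr <- addr (Money -> Money, writer required)
  rating <- rating (float32 -> float32, writer required)
  avatar <- avatar (bytes -> bytes, writer required)
  addr.retries <- addr.retries (int64 -> int64, writer optional)
  addr.signature <- addr.signature (bytes -> bytes, writer required)
  addr.seq <- addr.seq (int64 -> int64, writer required)
  addr.version <- addr.version (int64 -> int64, writer required)
  => forward verdict for Device: COMPATIBLE, no violations
decode (reader v1):
  status := "HIGH"
  tags := {"a": 3, "k2": -2}
  addr.retries := null (not supplied -> null)
  addr.signature := 0xFF
  addr.seq := 1
  addr.version := 1
  rating := 3.75
  avatar := 0xFF
  => decoded: {"status": "HIGH", "tags": {"a": 3, "k2": -2}, "addr": {"retries": null, "signature": 0xFF, "seq": 1, "version": 1}, "rating": 3.75, "avatar": 0xFF}
the other Device changes do not affect what is asked:
  field signature in record Money: tag 1 changed to 3 -> no rule fires on it in Device's dialect; the asked verdict holds
  field status in record Device: tag 2 changed to 13 -> no rule fires on it in Device's dialect; the asked verdict holds
  field seq in record Money: optional changed to required -> fires only in the backward direction of Device, which is not asked here


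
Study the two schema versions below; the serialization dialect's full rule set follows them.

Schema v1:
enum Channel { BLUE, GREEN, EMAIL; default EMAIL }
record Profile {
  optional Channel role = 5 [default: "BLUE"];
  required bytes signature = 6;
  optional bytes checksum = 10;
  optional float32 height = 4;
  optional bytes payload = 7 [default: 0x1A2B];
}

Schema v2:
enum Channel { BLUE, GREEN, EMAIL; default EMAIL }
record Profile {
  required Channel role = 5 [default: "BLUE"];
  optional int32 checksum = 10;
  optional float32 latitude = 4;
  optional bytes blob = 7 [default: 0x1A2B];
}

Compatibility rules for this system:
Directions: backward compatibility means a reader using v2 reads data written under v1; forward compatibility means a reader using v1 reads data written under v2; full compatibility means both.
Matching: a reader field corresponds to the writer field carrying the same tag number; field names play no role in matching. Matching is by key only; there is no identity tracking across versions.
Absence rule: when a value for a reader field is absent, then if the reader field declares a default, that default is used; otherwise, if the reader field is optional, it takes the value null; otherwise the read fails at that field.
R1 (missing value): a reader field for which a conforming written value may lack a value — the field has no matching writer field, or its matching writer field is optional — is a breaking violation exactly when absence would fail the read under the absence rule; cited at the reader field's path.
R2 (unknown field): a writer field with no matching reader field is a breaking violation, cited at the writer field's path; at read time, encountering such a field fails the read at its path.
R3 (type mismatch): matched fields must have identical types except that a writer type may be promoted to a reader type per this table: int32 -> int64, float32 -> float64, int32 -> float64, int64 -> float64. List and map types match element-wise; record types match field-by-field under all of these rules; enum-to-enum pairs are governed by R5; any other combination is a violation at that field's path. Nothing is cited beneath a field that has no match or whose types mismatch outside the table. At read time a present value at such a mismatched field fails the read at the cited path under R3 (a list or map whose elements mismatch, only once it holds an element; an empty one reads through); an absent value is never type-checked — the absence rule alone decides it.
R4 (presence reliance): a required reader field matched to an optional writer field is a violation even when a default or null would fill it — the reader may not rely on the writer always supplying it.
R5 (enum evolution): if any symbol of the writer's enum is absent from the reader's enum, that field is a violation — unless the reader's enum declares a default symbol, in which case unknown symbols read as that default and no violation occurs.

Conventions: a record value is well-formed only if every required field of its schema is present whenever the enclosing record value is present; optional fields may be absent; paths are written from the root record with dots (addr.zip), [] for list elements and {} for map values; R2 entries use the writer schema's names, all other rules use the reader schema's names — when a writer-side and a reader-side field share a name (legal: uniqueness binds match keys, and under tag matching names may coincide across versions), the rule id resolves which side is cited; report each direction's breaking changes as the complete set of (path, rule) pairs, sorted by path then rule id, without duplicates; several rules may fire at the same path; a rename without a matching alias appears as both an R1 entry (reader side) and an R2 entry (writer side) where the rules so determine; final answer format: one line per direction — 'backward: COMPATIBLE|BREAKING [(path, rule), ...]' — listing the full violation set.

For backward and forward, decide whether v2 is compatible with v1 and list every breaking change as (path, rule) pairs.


in Profile below, arrows point writer -> reader
backward pass over Profile, reader schema v2, writer schema v1:
  Channel -> Channel, writer optional: role aligns to role
  bytes -> int32, writer optional: checksum aligns to checksum
  float32 -> float32, writer optional: latitude aligns to height
  bytes -> bytes, writer optional: blob aligns to payload
  writer field signature has no reader counterpart
  R3 fires at checksum
  R4 fires at role
  R2 fires at signature
  => 3 violation(s): backward is BREAKING for Profile
forward pass over Profile, reader schema v1, writer schema v2:
  Channel -> Channel, writer required: role aligns to role
  signature: no writer-side match
  int32 -> bytes, writer optional: checksum aligns to checksum
  float32 -> float32, writer optional: height aligns to latitude
  bytes -> bytes, writer optional: payload aligns to blob
  R3 fires at checksum
  R1 fires at signature
  => 2 violation(s): forward is BREAKING for Profile

backward: BREAKING [(checksum, R3), (role, R4), (signature, R2)]; forward: BREAKING [(checksum, R3), (signature, R1)]
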